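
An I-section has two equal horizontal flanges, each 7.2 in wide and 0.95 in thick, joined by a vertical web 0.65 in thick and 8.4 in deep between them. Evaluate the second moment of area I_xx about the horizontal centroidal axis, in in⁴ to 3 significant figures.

I_xx ≈ 332 in⁴

Break the section into simple shapes (no overlaps), measuring from the bottom-left corner of the bounding box.
Bottom flange: 7.2 × 0.95, A = 6.84 in², y = 0.475 in, Ī = 0.51443 in⁴.
Web: 0.65 × 8.4, A = 5.46 in², y = 5.15 in, Ī = 32.105 in⁴.
Top flange: 7.2 × 0.95, A = 6.84 in², y = 9.825 in, Ī = 0.51443 in⁴.
By symmetry the centroid is at mid-height, ȳ = 5.15 in.
Transfer each piece to the horizontal centroidal axis using Ī + A·d² with d = y − 5.15:
  bottom flange: d = -4.675 in → contributes +150.01 in⁴
  web: d = 0 in → contributes +32.105 in⁴
  top flange: d = 4.675 in → contributes +150.01 in⁴
Total I = 332.12 in⁴.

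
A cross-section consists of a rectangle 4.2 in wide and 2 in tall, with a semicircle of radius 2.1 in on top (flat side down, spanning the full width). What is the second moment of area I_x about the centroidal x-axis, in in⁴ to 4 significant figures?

I_x ≈ 18.51 in⁴

Decompose the section into non-overlapping parts with the origin at the bottom-left of its bounding rectangle.
Rectangular body: 4.2 × 2, A = 8.4 in², y = 1 in, Ī = 2.8 in⁴.
Semicircular cap: semicircle r = 2.1, A = 6.92721 in², y = 2.89127 in, Ī = 2.13456 in⁴.
Centroid: ȳ = ΣA·y / ΣA = 1.85477 in.
Transfer each piece to the centroidal x-axis using Ī + A·d² with d = y − 1.85477:
  rectangular body: d = -0.854768 in → contributes +8.93728 in⁴
  semicircular cap: d = 1.0365 in → contributes +9.57669 in⁴
Total I = 18.514 in⁴.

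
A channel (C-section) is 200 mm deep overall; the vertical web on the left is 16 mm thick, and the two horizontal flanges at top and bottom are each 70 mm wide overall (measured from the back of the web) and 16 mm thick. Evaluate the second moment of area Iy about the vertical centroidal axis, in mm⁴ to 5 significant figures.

Treat the section as a set of non-overlapping primitives; coordinates are from the bounding-box lower-left.
Web: 16 × 200, A = 3 200 mm², x = 8 mm, Ī = 68266.67 mm⁴.
Top flange (beyond web): 54 × 16, A = 864 mm², x = 43 mm, Ī = 209 952 mm⁴.
Bottom flange (beyond web): 54 × 16, A = 864 mm², x = 43 mm, Ī = 209 952 mm⁴.
Centroid: x̄ = ΣA·x / ΣA = 20.27273 mm.
Transfer each piece to the vertical centroidal axis using Ī + A·d² with d = x − 20.27273:
  web: d = -12.27273 mm → contributes +550250.1 mm⁴
  top flange (beyond web): d = 22.72727 mm → contributes +656 233 mm⁴
  bottom flange (beyond web): d = 22.72727 mm → contributes +656 233 mm⁴
Total I = 1 862 716 mm⁴.

Iy ≈ 1.8627 × 10⁶ mm⁴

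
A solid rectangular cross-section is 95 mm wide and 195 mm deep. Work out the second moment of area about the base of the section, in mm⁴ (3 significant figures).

The section: 95 × 195, A = 18 525 mm², y = 97.5 mm, Ī = 58 701 094 mm⁴.
Transfer it to a horizontal axis along the bottom face using Ī + A·d² with d = y − 0:
  the section: d = 97.5 mm → contributes +234 804 375 mm⁴
Total I = 234 804 375 mm⁴.

I_base ≈ 2.35 × 10⁸ mm⁴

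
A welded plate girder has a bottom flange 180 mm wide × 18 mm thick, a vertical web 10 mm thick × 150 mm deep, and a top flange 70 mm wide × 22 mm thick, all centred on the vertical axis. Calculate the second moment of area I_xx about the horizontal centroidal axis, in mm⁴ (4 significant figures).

Treat the section as a set of non-overlapping primitives; coordinates are from the bounding-box lower-left.
Bottom plate: 180 × 18, A = 3 240 mm², y = 9 mm, Ī = 87 480 mm⁴.
Web plate: 10 × 150, A = 1 500 mm², y = 93 mm, Ī = 2 812 500 mm⁴.
Top plate: 70 × 22, A = 1 540 mm², y = 179 mm, Ī = 62113.3 mm⁴.
Centroid: ȳ = ΣA·y / ΣA = 70.7516 mm.
Transfer each piece to the horizontal centroidal axis using Ī + A·d² with d = y − 70.7516:
  bottom plate: d = -61.7516 mm → contributes +12 442 440 mm⁴
  web plate: d = 22.2484 mm → contributes +3 554 987 mm⁴
  top plate: d = 108.248 mm → contributes +18 107 399 mm⁴
Total I = 34 104 826 mm⁴.

I_xx ≈ 3.410 × 10⁷ mm⁴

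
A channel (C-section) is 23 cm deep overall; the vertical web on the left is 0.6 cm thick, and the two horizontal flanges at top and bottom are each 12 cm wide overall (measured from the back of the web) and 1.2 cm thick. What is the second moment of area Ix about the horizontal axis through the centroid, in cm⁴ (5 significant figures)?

Ix ≈ 3862.3 cm⁴

Decompose the section into non-overlapping parts with the origin at the bottom-left of its bounding rectangle.
Web: 0.6 × 23, A = 13.8 cm², y = 11.5 cm, Ī = 608.35 cm⁴.
Top flange (beyond web): 11.4 × 1.2, A = 13.68 cm², y = 22.4 cm, Ī = 1.6416 cm⁴.
Bottom flange (beyond web): 11.4 × 1.2, A = 13.68 cm², y = 0.6 cm, Ī = 1.6416 cm⁴.
By symmetry the centroid is at mid-height, ȳ = 11.5 cm.
Transfer each piece to the horizontal axis through the centroid using Ī + A·d² with d = y − 11.5:
  web: d = 0 cm → contributes +608.35 cm⁴
  top flange (beyond web): d = 10.9 cm → contributes +1626.962 cm⁴
  bottom flange (beyond web): d = -10.9 cm → contributes +1626.962 cm⁴
Total I = 3862.275 cm⁴.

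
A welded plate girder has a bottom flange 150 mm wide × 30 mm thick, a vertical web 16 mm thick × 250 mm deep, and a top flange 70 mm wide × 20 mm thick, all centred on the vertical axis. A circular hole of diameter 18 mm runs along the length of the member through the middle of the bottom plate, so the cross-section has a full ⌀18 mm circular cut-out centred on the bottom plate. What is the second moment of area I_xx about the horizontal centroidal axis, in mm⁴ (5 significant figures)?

Split into non-overlapping primitives; take the origin at the lower-left of the bounding box.
Bottom plate: 150 × 30, A = 4 500 mm², y = 15 mm, Ī = 337 500 mm⁴.
Web plate: 16 × 250, A = 4 000 mm², y = 155 mm, Ī = 20 833 333 mm⁴.
Top plate: 70 × 20, A = 1 400 mm², y = 290 mm, Ī = 46666.67 mm⁴.
Hole (subtracted): ⌀18, A = 254.469 mm², y = 15 mm, Ī = 5152.997 mm⁴.
Centroid: ȳ = ΣA·y / ΣA = 112.9728 mm.
Transfer each piece to the horizontal centroidal axis using Ī + A·d² with d = y − 112.9728:
  bottom plate: d = -97.97283 mm → contributes +43 531 542 mm⁴
  web plate: d = 42.02717 mm → contributes +27 898 464 mm⁴
  top plate: d = 177.0272 mm → contributes +43 920 732 mm⁴
  hole: d = -97.97283 mm → contributes −2 447 719 mm⁴
Total I = 112 903 020 mm⁴.

I_xx ≈ 1.1290 × 10⁸ mm⁴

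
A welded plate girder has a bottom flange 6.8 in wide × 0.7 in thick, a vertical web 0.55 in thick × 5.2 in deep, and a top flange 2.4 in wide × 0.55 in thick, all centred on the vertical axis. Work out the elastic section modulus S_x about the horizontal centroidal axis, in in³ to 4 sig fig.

S_x ≈ 11.00 in³

Treat the section as a set of non-overlapping primitives; coordinates are from the bounding-box lower-left.
Bottom plate: 6.8 × 0.7, A = 4.76 in², y = 0.35 in, Ī = 0.194367 in⁴.
Web plate: 0.55 × 5.2, A = 2.86 in², y = 3.3 in, Ī = 6.44453 in⁴.
Top plate: 2.4 × 0.55, A = 1.32 in², y = 6.175 in, Ī = 0.033275 in⁴.
Centroid: ȳ = ΣA·y / ΣA = 2.1538 in.
Transfer each piece to the horizontal centroidal axis using Ī + A·d² with d = y − 2.1538:
  bottom plate: d = -1.8038 in → contributes +15.682 in⁴
  web plate: d = 1.1462 in → contributes +10.2019 in⁴
  top plate: d = 4.0212 in → contributes +21.3777 in⁴
Total I = 47.2616 in⁴.
Extreme fibre distance c = 4.2962 in; S = I/c = 11.0008 in³.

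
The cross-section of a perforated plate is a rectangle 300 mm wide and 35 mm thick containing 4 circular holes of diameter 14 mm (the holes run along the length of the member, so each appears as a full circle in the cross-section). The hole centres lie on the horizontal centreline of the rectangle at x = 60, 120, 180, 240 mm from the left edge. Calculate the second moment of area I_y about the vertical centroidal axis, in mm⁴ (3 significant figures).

Decompose the section into non-overlapping parts with the origin at the bottom-left of its bounding rectangle.
Plate: 300 × 35, A = 10 500 mm², x = 150 mm, Ī = 78 750 000 mm⁴.
Hole 1 (subtracted): ⌀14, A = 153.94 mm², x = 60 mm, Ī = 1885.7 mm⁴.
Hole 2 (subtracted): ⌀14, A = 153.94 mm², x = 120 mm, Ī = 1885.7 mm⁴.
Hole 3 (subtracted): ⌀14, A = 153.94 mm², x = 180 mm, Ī = 1885.7 mm⁴.
Hole 4 (subtracted): ⌀14, A = 153.94 mm², x = 240 mm, Ī = 1885.7 mm⁴.
By symmetry the centroid is at mid-width, x̄ = 150 mm.
Transfer each piece to the vertical centroidal axis using Ī + A·d² with d = x − 150:
  plate: d = 0 mm → contributes +78 750 000 mm⁴
  hole 1: d = -90 mm → contributes −1 248 784 mm⁴
  hole 2: d = -30 mm → contributes −140 430 mm⁴
  hole 3: d = 30 mm → contributes −140 430 mm⁴
  hole 4: d = 90 mm → contributes −1 248 784 mm⁴
Total I = 75 971 572 mm⁴.

I_y ≈ 7.60 × 10⁷ mm⁴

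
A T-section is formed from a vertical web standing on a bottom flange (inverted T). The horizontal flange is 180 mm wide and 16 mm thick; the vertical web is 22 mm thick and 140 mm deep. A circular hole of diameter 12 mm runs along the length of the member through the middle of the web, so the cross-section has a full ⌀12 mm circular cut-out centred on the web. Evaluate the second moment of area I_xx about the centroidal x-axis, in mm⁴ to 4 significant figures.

Break the section into simple shapes (no overlaps), measuring from the bottom-left corner of the bounding box.
Flange: 180 × 16, A = 2 880 mm², y = 8 mm, Ī = 61 440 mm⁴.
Web: 22 × 140, A = 3 080 mm², y = 86 mm, Ī = 5 030 667 mm⁴.
Hole (subtracted): ⌀12, A = 113.097 mm², y = 86 mm, Ī = 1017.88 mm⁴.
Centroid: ȳ = ΣA·y / ΣA = 47.5797 mm.
Transfer each piece to the centroidal x-axis using Ī + A·d² with d = y − 47.5797:
  flange: d = -39.5797 mm → contributes +4 573 102 mm⁴
  web: d = 38.4203 mm → contributes +9 577 125 mm⁴
  hole: d = 38.4203 mm → contributes −167 963 mm⁴
Total I = 13 982 263 mm⁴.

I_xx ≈ 1.398 × 10⁷ mm⁴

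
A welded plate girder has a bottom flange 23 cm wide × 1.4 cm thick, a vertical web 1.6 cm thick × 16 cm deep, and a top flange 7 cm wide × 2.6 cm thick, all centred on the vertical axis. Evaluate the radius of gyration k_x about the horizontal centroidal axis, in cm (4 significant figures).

Decompose the section into non-overlapping parts with the origin at the bottom-left of its bounding rectangle.
Bottom plate: 23 × 1.4, A = 32.2 cm², y = 0.7 cm, Ī = 5.25933 cm⁴.
Web plate: 1.6 × 16, A = 25.6 cm², y = 9.4 cm, Ī = 546.133 cm⁴.
Top plate: 7 × 2.6, A = 18.2 cm², y = 18.7 cm, Ī = 10.2527 cm⁴.
Centroid: ȳ = ΣA·y / ΣA = 7.94105 cm.
Transfer each piece to the horizontal centroidal axis using Ī + A·d² with d = y − 7.94105:
  bottom plate: d = -7.24105 cm → contributes +1693.6 cm⁴
  web plate: d = 1.45895 cm → contributes +600.624 cm⁴
  top plate: d = 10.7589 cm → contributes +2116.99 cm⁴
Total I = 4411.21 cm⁴.
Radius of gyration: k = √(I/A) = √(4411.21 / 76) = 7.61855 cm.

k_x ≈ 7.619 cm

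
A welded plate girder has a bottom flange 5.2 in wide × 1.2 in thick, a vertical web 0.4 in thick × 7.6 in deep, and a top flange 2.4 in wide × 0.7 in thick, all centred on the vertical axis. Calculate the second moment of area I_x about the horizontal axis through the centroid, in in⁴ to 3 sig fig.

I_x ≈ 127 in⁴

Decompose the section into non-overlapping parts with the origin at the bottom-left of its bounding rectangle.
Bottom plate: 5.2 × 1.2, A = 6.24 in², y = 0.6 in, Ī = 0.7488 in⁴.
Web plate: 0.4 × 7.6, A = 3.04 in², y = 5 in, Ī = 14.633 in⁴.
Top plate: 2.4 × 0.7, A = 1.68 in², y = 9.15 in, Ī = 0.0686 in⁴.
Centroid: ȳ = ΣA·y / ΣA = 3.131 in.
Transfer each piece to the horizontal axis through the centroid using Ī + A·d² with d = y − 3.131:
  bottom plate: d = -2.531 in → contributes +40.723 in⁴
  web plate: d = 1.869 in → contributes +25.251 in⁴
  top plate: d = 6.019 in → contributes +60.932 in⁴
Total I = 126.91 in⁴.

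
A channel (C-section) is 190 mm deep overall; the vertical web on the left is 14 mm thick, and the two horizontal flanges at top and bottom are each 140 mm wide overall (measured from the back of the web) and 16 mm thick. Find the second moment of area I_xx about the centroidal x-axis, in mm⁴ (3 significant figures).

Decompose the section into non-overlapping parts with the origin at the bottom-left of its bounding rectangle.
Web: 14 × 190, A = 2 660 mm², y = 95 mm, Ī = 8 002 167 mm⁴.
Top flange (beyond web): 126 × 16, A = 2 016 mm², y = 182 mm, Ī = 43 008 mm⁴.
Bottom flange (beyond web): 126 × 16, A = 2 016 mm², y = 8 mm, Ī = 43 008 mm⁴.
By symmetry the centroid is at mid-height, ȳ = 95 mm.
Transfer each piece to the centroidal x-axis using Ī + A·d² with d = y − 95:
  web: d = 0 mm → contributes +8 002 167 mm⁴
  top flange (beyond web): d = 87 mm → contributes +15 302 112 mm⁴
  bottom flange (beyond web): d = -87 mm → contributes +15 302 112 mm⁴
Total I = 38 606 391 mm⁴.

I_xx ≈ 3.86 × 10⁷ mm⁴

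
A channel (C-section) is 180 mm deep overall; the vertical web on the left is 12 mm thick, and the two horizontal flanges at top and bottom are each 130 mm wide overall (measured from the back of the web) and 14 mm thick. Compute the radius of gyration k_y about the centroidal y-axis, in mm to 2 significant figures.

Split into non-overlapping primitives; take the origin at the lower-left of the bounding box.
Web: 12 × 180, A = 2 160 mm², x = 6 mm, Ī = 25 920 mm⁴.
Top flange (beyond web): 118 × 14, A = 1 652 mm², x = 71 mm, Ī = 1 916 871 mm⁴.
Bottom flange (beyond web): 118 × 14, A = 1 652 mm², x = 71 mm, Ī = 1 916 871 mm⁴.
Centroid: x̄ = ΣA·x / ΣA = 45.3 mm.
Transfer each piece to the centroidal y-axis using Ī + A·d² with d = x − 45.3:
  web: d = -39.3 mm → contributes +3 362 789 mm⁴
  top flange (beyond web): d = 25.7 mm → contributes +3 007 615 mm⁴
  bottom flange (beyond web): d = 25.7 mm → contributes +3 007 615 mm⁴
Total I = 9 378 019 mm⁴.
Radius of gyration: k = √(I/A) = √(9 378 019 / 5 464) = 41.43 mm.

k_y ≈ 41 mm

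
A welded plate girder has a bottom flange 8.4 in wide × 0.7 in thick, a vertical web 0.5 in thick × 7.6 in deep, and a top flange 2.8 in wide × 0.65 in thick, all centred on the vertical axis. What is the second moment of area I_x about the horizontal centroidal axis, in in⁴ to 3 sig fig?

Break the section into simple shapes (no overlaps), measuring from the bottom-left corner of the bounding box.
Bottom plate: 8.4 × 0.7, A = 5.88 in², y = 0.35 in, Ī = 0.2401 in⁴.
Web plate: 0.5 × 7.6, A = 3.8 in², y = 4.5 in, Ī = 18.291 in⁴.
Top plate: 2.8 × 0.65, A = 1.82 in², y = 8.625 in, Ī = 0.064079 in⁴.
Centroid: ȳ = ΣA·y / ΣA = 3.0309 in.
Transfer each piece to the horizontal centroidal axis using Ī + A·d² with d = y − 3.0309:
  bottom plate: d = -2.6809 in → contributes +42.501 in⁴
  web plate: d = 1.4691 in → contributes +26.492 in⁴
  top plate: d = 5.5941 in → contributes +57.019 in⁴
Total I = 126.01 in⁴.

I_x ≈ 126 in⁴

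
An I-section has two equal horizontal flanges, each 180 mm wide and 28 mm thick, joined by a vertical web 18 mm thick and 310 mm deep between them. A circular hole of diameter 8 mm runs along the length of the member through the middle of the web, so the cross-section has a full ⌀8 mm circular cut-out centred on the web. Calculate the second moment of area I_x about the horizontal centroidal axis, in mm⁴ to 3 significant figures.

Break the section into simple shapes (no overlaps), measuring from the bottom-left corner of the bounding box.
Bottom flange: 180 × 28, A = 5 040 mm², y = 14 mm, Ī = 329 280 mm⁴.
Web: 18 × 310, A = 5 580 mm², y = 183 mm, Ī = 44 686 500 mm⁴.
Top flange: 180 × 28, A = 5 040 mm², y = 352 mm, Ī = 329 280 mm⁴.
Hole (subtracted): ⌀8, A = 50.265 mm², y = 183 mm, Ī = 201.06 mm⁴.
By symmetry the centroid is at mid-height, ȳ = 183 mm.
Transfer each piece to the horizontal centroidal axis using Ī + A·d² with d = y − 183:
  bottom flange: d = -169 mm → contributes +144 276 720 mm⁴
  web: d = 0 mm → contributes +44 686 500 mm⁴
  top flange: d = 169 mm → contributes +144 276 720 mm⁴
  hole: d = 0 mm → contributes −201.06 mm⁴
Total I = 333 239 739 mm⁴.

I_x ≈ 3.33 × 10⁸ mm⁴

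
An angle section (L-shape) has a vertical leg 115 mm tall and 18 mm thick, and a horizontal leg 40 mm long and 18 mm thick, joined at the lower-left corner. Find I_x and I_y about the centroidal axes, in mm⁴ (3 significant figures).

I_x ≈ 3.07 × 10⁶ mm⁴, I_y ≈ 2.05 × 10⁵ mm⁴

Decompose the section into non-overlapping parts with the origin at the bottom-left of its bounding rectangle.
Vertical leg: 18 × 115, A = 2 070 mm², y = 57.5 mm, Ī = 2 281 313 mm⁴.
Horizontal leg (remainder): 22 × 18, A = 396 mm², y = 9 mm, Ī = 10 692 mm⁴.
Centroid: ȳ = ΣA·y / ΣA = 49.712 mm.
Transfer each piece to the centroidal x-axis using Ī + A·d² with d = y − 49.712:
  vertical leg: d = 7.7883 mm → contributes +2 406 874 mm⁴
  horizontal leg (remainder): d = -40.712 mm → contributes +667 039 mm⁴
Total I = 3 073 913 mm⁴.
For the y-axis: x̄ = 12.212 mm.
Repeating about the centroidal y-axis gives I_y = 204 826 mm⁴.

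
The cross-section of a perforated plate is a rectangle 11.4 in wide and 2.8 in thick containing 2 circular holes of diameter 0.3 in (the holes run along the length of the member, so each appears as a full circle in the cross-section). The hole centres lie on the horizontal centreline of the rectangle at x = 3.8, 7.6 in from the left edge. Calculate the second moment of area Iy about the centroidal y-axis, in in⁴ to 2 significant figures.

Iy ≈ 350 in⁴

Break the section into simple shapes (no overlaps), measuring from the bottom-left corner of the bounding box.
Plate: 11.4 × 2.8, A = 31.92 in², x = 5.7 in, Ī = 345.7 in⁴.
Hole 1 (subtracted): ⌀0.3, A = 0.07069 in², x = 3.8 in, Ī = 0.0003976 in⁴.
Hole 2 (subtracted): ⌀0.3, A = 0.07069 in², x = 7.6 in, Ī = 0.0003976 in⁴.
By symmetry the centroid is at mid-width, x̄ = 5.7 in.
Transfer each piece to the centroidal y-axis using Ī + A·d² with d = x − 5.7:
  plate: d = 0 in → contributes +345.7 in⁴
  hole 1: d = -1.9 in → contributes −0.2556 in⁴
  hole 2: d = 1.9 in → contributes −0.2556 in⁴
Total I = 345.2 in⁴.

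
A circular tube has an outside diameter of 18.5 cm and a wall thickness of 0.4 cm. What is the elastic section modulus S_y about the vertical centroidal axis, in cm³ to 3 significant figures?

Treat the section as a set of non-overlapping primitives; coordinates are from the bounding-box lower-left.
Outer circle: ⌀18.5, A = 268.8 cm², x = 9.25 cm, Ī = 5749.9 cm⁴.
Bore (subtracted): ⌀17.7, A = 246.06 cm², x = 9.25 cm, Ī = 4 818 cm⁴.
By symmetry the centroid is at mid-width, x̄ = 9.25 cm.
All pieces are centred on the vertical centroidal axis, so I = ΣĪ (holes subtracted) = 931.9 cm⁴.
Extreme fibre distance c = 9.25 cm; S = I/c = 100.75 cm³.

S_y ≈ 101 cm³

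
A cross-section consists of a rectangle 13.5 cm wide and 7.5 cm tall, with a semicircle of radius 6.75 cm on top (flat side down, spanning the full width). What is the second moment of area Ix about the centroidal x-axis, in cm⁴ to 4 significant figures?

Break the section into simple shapes (no overlaps), measuring from the bottom-left corner of the bounding box.
Rectangular body: 13.5 × 7.5, A = 101.25 cm², y = 3.75 cm, Ī = 474.609 cm⁴.
Semicircular cap: semicircle r = 6.75, A = 71.5694 cm², y = 10.3648 cm, Ī = 227.849 cm⁴.
Centroid: ȳ = ΣA·y / ΣA = 6.48937 cm.
Transfer each piece to the centroidal x-axis using Ī + A·d² with d = y − 6.48937:
  rectangular body: d = -2.73937 cm → contributes +1234.41 cm⁴
  semicircular cap: d = 3.87542 cm → contributes +1302.74 cm⁴
Total I = 2537.15 cm⁴.

Ix ≈ 2537 cm⁴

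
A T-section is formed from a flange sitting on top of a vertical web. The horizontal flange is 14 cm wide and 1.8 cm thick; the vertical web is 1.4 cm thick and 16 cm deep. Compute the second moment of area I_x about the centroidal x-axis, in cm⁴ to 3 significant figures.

Split into non-overlapping primitives; take the origin at the lower-left of the bounding box.
Flange: 14 × 1.8, A = 25.2 cm², y = 16.9 cm, Ī = 6.804 cm⁴.
Web: 1.4 × 16, A = 22.4 cm², y = 8 cm, Ī = 477.87 cm⁴.
Centroid: ȳ = ΣA·y / ΣA = 12.712 cm.
Transfer each piece to the centroidal x-axis using Ī + A·d² with d = y − 12.712:
  flange: d = 4.1882 cm → contributes +448.85 cm⁴
  web: d = -4.7118 cm → contributes +975.16 cm⁴
Total I = 1 424 cm⁴.

I_x ≈ 1420 cm⁴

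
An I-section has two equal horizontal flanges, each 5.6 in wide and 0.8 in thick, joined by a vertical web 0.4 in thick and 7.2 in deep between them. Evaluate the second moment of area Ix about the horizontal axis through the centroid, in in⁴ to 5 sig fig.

Ix ≈ 156.28 in⁴

Break the section into simple shapes (no overlaps), measuring from the bottom-left corner of the bounding box.
Bottom flange: 5.6 × 0.8, A = 4.48 in², y = 0.4 in, Ī = 0.2389333 in⁴.
Web: 0.4 × 7.2, A = 2.88 in², y = 4.4 in, Ī = 12.4416 in⁴.
Top flange: 5.6 × 0.8, A = 4.48 in², y = 8.4 in, Ī = 0.2389333 in⁴.
By symmetry the centroid is at mid-height, ȳ = 4.4 in.
Transfer each piece to the horizontal axis through the centroid using Ī + A·d² with d = y − 4.4:
  bottom flange: d = -4 in → contributes +71.91893 in⁴
  web: d = 0 in → contributes +12.4416 in⁴
  top flange: d = 4 in → contributes +71.91893 in⁴
Total I = 156.2795 in⁴.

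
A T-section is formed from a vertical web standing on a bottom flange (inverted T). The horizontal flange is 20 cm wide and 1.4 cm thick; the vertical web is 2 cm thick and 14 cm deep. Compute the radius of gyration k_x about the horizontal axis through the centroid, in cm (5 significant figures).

k_x ≈ 4.8032 cm

Break the section into simple shapes (no overlaps), measuring from the bottom-left corner of the bounding box.
Flange: 20 × 1.4, A = 28 cm², y = 0.7 cm, Ī = 4.573333 cm⁴.
Web: 2 × 14, A = 28 cm², y = 8.4 cm, Ī = 457.3333 cm⁴.
Centroid: ȳ = ΣA·y / ΣA = 4.55 cm.
Transfer each piece to the horizontal axis through the centroid using Ī + A·d² with d = y − 4.55:
  flange: d = -3.85 cm → contributes +419.6033 cm⁴
  web: d = 3.85 cm → contributes +872.3633 cm⁴
Total I = 1291.967 cm⁴.
Radius of gyration: k = √(I/A) = √(1291.967 / 56) = 4.803211 cm.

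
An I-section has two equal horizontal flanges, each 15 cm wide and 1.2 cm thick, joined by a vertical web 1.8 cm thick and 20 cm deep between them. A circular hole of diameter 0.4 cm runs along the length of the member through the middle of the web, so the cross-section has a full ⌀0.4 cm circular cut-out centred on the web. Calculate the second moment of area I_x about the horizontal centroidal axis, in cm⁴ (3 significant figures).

Decompose the section into non-overlapping parts with the origin at the bottom-left of its bounding rectangle.
Bottom flange: 15 × 1.2, A = 18 cm², y = 0.6 cm, Ī = 2.16 cm⁴.
Web: 1.8 × 20, A = 36 cm², y = 11.2 cm, Ī = 1 200 cm⁴.
Top flange: 15 × 1.2, A = 18 cm², y = 21.8 cm, Ī = 2.16 cm⁴.
Hole (subtracted): ⌀0.4, A = 0.12566 cm², y = 11.2 cm, Ī = 0.0012566 cm⁴.
By symmetry the centroid is at mid-height, ȳ = 11.2 cm.
Transfer each piece to the horizontal centroidal axis using Ī + A·d² with d = y − 11.2:
  bottom flange: d = -10.6 cm → contributes +2024.6 cm⁴
  web: d = 0 cm → contributes +1 200 cm⁴
  top flange: d = 10.6 cm → contributes +2024.6 cm⁴
  hole: d = 0 cm → contributes −0.0012566 cm⁴
Total I = 5249.3 cm⁴.

I_x ≈ 5250 cm⁴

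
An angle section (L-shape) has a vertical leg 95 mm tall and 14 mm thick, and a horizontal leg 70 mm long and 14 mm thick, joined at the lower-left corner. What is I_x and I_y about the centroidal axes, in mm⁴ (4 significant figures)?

Decompose the section into non-overlapping parts with the origin at the bottom-left of its bounding rectangle.
Vertical leg: 14 × 95, A = 1 330 mm², y = 47.5 mm, Ī = 1 000 271 mm⁴.
Horizontal leg (remainder): 56 × 14, A = 784 mm², y = 7 mm, Ī = 12805.3 mm⁴.
Centroid: ȳ = ΣA·y / ΣA = 32.4801 mm.
Transfer each piece to the centroidal x-axis using Ī + A·d² with d = y − 32.4801:
  vertical leg: d = 15.0199 mm → contributes +1 300 314 mm⁴
  horizontal leg (remainder): d = -25.4801 mm → contributes +521 807 mm⁴
Total I = 1 822 121 mm⁴.
For the y-axis: x̄ = 19.9801 mm.
Repeating about the centroidal y-axis gives I_y = 830 834 mm⁴.

I_x ≈ 1.822 × 10⁶ mm⁴, I_y ≈ 8.308 × 10⁵ mm⁴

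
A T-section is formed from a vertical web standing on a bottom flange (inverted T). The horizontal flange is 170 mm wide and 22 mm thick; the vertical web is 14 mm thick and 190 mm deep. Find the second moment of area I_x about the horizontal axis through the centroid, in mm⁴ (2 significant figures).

I_x ≈ 2.6 × 10⁷ mm⁴

Treat the section as a set of non-overlapping primitives; coordinates are from the bounding-box lower-left.
Flange: 170 × 22, A = 3 740 mm², y = 11 mm, Ī = 150 847 mm⁴.
Web: 14 × 190, A = 2 660 mm², y = 117 mm, Ī = 8 002 167 mm⁴.
Centroid: ȳ = ΣA·y / ΣA = 55.06 mm.
Transfer each piece to the horizontal axis through the centroid using Ī + A·d² with d = y − 55.06:
  flange: d = -44.06 mm → contributes +7 410 012 mm⁴
  web: d = 61.94 mm → contributes +18 208 662 mm⁴
Total I = 25 618 673 mm⁴.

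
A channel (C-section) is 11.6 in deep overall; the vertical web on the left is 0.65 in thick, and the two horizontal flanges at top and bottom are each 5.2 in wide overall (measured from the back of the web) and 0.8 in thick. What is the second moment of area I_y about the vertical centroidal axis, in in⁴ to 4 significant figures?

I_y ≈ 37.86 in⁴

Decompose the section into non-overlapping parts with the origin at the bottom-left of its bounding rectangle.
Web: 0.65 × 11.6, A = 7.54 in², x = 0.325 in, Ī = 0.265471 in⁴.
Top flange (beyond web): 4.55 × 0.8, A = 3.64 in², x = 2.925 in, Ī = 6.27976 in⁴.
Bottom flange (beyond web): 4.55 × 0.8, A = 3.64 in², x = 2.925 in, Ī = 6.27976 in⁴.
Centroid: x̄ = ΣA·x / ΣA = 1.60219 in.
Transfer each piece to the vertical centroidal axis using Ī + A·d² with d = x − 1.60219:
  web: d = -1.27719 in → contributes +12.5649 in⁴
  top flange (beyond web): d = 1.32281 in → contributes +12.6491 in⁴
  bottom flange (beyond web): d = 1.32281 in → contributes +12.6491 in⁴
Total I = 37.8631 in⁴.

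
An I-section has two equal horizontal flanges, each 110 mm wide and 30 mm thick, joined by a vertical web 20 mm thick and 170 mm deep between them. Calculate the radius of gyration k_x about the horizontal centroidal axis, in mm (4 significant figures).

k_x ≈ 86.42 mm

Decompose the section into non-overlapping parts with the origin at the bottom-left of its bounding rectangle.
Bottom flange: 110 × 30, A = 3 300 mm², y = 15 mm, Ī = 247 500 mm⁴.
Web: 20 × 170, A = 3 400 mm², y = 115 mm, Ī = 8 188 333 mm⁴.
Top flange: 110 × 30, A = 3 300 mm², y = 215 mm, Ī = 247 500 mm⁴.
By symmetry the centroid is at mid-height, ȳ = 115 mm.
Transfer each piece to the horizontal centroidal axis using Ī + A·d² with d = y − 115:
  bottom flange: d = -100 mm → contributes +33 247 500 mm⁴
  web: d = 0 mm → contributes +8 188 333 mm⁴
  top flange: d = 100 mm → contributes +33 247 500 mm⁴
Total I = 74 683 333 mm⁴.
Radius of gyration: k = √(I/A) = √(74 683 333 / 10 000) = 86.4195 mm.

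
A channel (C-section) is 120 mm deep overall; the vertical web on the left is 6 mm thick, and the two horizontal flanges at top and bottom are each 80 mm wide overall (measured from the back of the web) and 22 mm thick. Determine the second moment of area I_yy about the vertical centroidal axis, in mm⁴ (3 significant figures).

Treat the section as a set of non-overlapping primitives; coordinates are from the bounding-box lower-left.
Web: 6 × 120, A = 720 mm², x = 3 mm, Ī = 2 160 mm⁴.
Top flange (beyond web): 74 × 22, A = 1 628 mm², x = 43 mm, Ī = 742 911 mm⁴.
Bottom flange (beyond web): 74 × 22, A = 1 628 mm², x = 43 mm, Ī = 742 911 mm⁴.
Centroid: x̄ = ΣA·x / ΣA = 35.757 mm.
Transfer each piece to the vertical centroidal axis using Ī + A·d² with d = x − 35.757:
  web: d = -32.757 mm → contributes +774 713 mm⁴
  top flange (beyond web): d = 7.2435 mm → contributes +828 328 mm⁴
  bottom flange (beyond web): d = 7.2435 mm → contributes +828 328 mm⁴
Total I = 2 431 370 mm⁴.

I_yy ≈ 2.43 × 10⁶ mm⁴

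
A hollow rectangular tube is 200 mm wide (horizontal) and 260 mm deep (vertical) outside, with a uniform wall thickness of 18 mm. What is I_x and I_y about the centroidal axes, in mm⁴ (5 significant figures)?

I_x ≈ 1.3933 × 10⁸ mm⁴, I_y ≈ 9.0996 × 10⁷ mm⁴

Split into non-overlapping primitives; take the origin at the lower-left of the bounding box.
Outer rectangle: 200 × 260, A = 52 000 mm², y = 130 mm, Ī = 292 933 333 mm⁴.
Inner void (subtracted): 164 × 224, A = 36 736 mm², y = 130 mm, Ī = 153 605 461 mm⁴.
By symmetry the centroid is at mid-height, ȳ = 130 mm.
All pieces are centred on the centroidal x-axis, so I = ΣĪ (holes subtracted) = 139 327 872 mm⁴.
Repeating about the centroidal y-axis gives I_y = 90 995 712 mm⁴.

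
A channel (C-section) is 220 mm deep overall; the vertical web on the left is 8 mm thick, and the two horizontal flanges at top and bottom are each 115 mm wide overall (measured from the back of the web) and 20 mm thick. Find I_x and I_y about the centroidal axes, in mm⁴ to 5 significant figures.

Treat the section as a set of non-overlapping primitives; coordinates are from the bounding-box lower-left.
Web: 8 × 220, A = 1 760 mm², y = 110 mm, Ī = 7 098 667 mm⁴.
Top flange (beyond web): 107 × 20, A = 2 140 mm², y = 210 mm, Ī = 71333.33 mm⁴.
Bottom flange (beyond web): 107 × 20, A = 2 140 mm², y = 10 mm, Ī = 71333.33 mm⁴.
By symmetry the centroid is at mid-height, ȳ = 110 mm.
Transfer each piece to the centroidal x-axis using Ī + A·d² with d = y − 110:
  web: d = 0 mm → contributes +7 098 667 mm⁴
  top flange (beyond web): d = 100 mm → contributes +21 471 333 mm⁴
  bottom flange (beyond web): d = -100 mm → contributes +21 471 333 mm⁴
Total I = 50 041 333 mm⁴.
For the y-axis: x̄ = 44.74503 mm.
Repeating about the centroidal y-axis gives I_y = 8 216 261 mm⁴.

I_x ≈ 5.0041 × 10⁷ mm⁴, I_y ≈ 8.2163 × 10⁶ mm⁴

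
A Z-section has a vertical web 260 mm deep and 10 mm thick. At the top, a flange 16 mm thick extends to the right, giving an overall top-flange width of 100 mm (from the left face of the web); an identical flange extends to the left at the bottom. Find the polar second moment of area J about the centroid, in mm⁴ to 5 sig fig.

J ≈ 6.6740 × 10⁷ mm⁴

Break the section into simple shapes (no overlaps), measuring from the bottom-left corner of the bounding box.
Web: 10 × 260, A = 2 600 mm², y = 130 mm, Ī = 14 646 667 mm⁴.
Top flange (beyond web): 90 × 16, A = 1 440 mm², y = 252 mm, Ī = 30 720 mm⁴.
Bottom flange (beyond web): 90 × 16, A = 1 440 mm², y = 8 mm, Ī = 30 720 mm⁴.
Centroid: ȳ = ΣA·y / ΣA = 130 mm.
Transfer each piece to the centroidal x-axis using Ī + A·d² with d = y − 130:
  web: d = 0 mm → contributes +14 646 667 mm⁴
  top flange (beyond web): d = 122 mm → contributes +21 463 680 mm⁴
  bottom flange (beyond web): d = -122 mm → contributes +21 463 680 mm⁴
Total I = 57 574 027 mm⁴.
For the y-axis: x̄ = 95 mm.
Repeating about the centroidal y-axis gives I_y = 9 165 667 mm⁴.
Polar second moment: J = I_x + I_y = 66 739 693 mm⁴.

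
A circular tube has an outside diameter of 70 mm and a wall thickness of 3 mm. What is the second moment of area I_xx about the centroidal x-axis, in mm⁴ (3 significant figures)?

I_xx ≈ 3.55 × 10⁵ mm⁴

Decompose the section into non-overlapping parts with the origin at the bottom-left of its bounding rectangle.
Outer circle: ⌀70, A = 3848.5 mm², y = 35 mm, Ī = 1 178 588 mm⁴.
Bore (subtracted): ⌀64, A = 3 217 mm², y = 35 mm, Ī = 823 550 mm⁴.
By symmetry the centroid is at mid-height, ȳ = 35 mm.
All pieces are centred on the centroidal x-axis, so I = ΣĪ (holes subtracted) = 355 038 mm⁴.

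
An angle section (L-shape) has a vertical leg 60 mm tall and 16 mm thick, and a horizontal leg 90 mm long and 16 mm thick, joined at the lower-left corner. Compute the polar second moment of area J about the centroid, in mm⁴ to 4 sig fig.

Split into non-overlapping primitives; take the origin at the lower-left of the bounding box.
Vertical leg: 16 × 60, A = 960 mm², y = 30 mm, Ī = 288 000 mm⁴.
Horizontal leg (remainder): 74 × 16, A = 1 184 mm², y = 8 mm, Ī = 25258.7 mm⁴.
Centroid: ȳ = ΣA·y / ΣA = 17.8507 mm.
Transfer each piece to the centroidal x-axis using Ī + A·d² with d = y − 17.8507:
  vertical leg: d = 12.1493 mm → contributes +429 700 mm⁴
  horizontal leg (remainder): d = -9.85075 mm → contributes +140 151 mm⁴
Total I = 569 851 mm⁴.
For the y-axis: x̄ = 32.8507 mm.
Repeating about the centroidal y-axis gives I_y = 1 634 331 mm⁴.
Polar second moment: J = I_x + I_y = 2 204 182 mm⁴.

J ≈ 2.204 × 10⁶ mm⁴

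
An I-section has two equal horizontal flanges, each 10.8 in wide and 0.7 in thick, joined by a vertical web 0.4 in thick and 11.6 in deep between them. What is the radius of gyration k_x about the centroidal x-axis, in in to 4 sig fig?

Break the section into simple shapes (no overlaps), measuring from the bottom-left corner of the bounding box.
Bottom flange: 10.8 × 0.7, A = 7.56 in², y = 0.35 in, Ī = 0.3087 in⁴.
Web: 0.4 × 11.6, A = 4.64 in², y = 6.5 in, Ī = 52.0299 in⁴.
Top flange: 10.8 × 0.7, A = 7.56 in², y = 12.65 in, Ī = 0.3087 in⁴.
By symmetry the centroid is at mid-height, ȳ = 6.5 in.
Transfer each piece to the centroidal x-axis using Ī + A·d² with d = y − 6.5:
  bottom flange: d = -6.15 in → contributes +286.247 in⁴
  web: d = 0 in → contributes +52.0299 in⁴
  top flange: d = 6.15 in → contributes +286.247 in⁴
Total I = 624.523 in⁴.
Radius of gyration: k = √(I/A) = √(624.523 / 19.76) = 5.62187 in.

k_x ≈ 5.622 in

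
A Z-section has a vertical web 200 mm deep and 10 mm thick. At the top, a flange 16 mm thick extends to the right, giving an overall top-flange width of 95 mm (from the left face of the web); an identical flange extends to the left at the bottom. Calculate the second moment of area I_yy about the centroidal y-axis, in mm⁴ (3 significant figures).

I_yy ≈ 7.79 × 10⁶ mm⁴

Treat the section as a set of non-overlapping primitives; coordinates are from the bounding-box lower-left.
Web: 10 × 200, A = 2 000 mm², x = 90 mm, Ī = 16 667 mm⁴.
Top flange (beyond web): 85 × 16, A = 1 360 mm², x = 137.5 mm, Ī = 818 833 mm⁴.
Bottom flange (beyond web): 85 × 16, A = 1 360 mm², x = 42.5 mm, Ī = 818 833 mm⁴.
Centroid: x̄ = ΣA·x / ΣA = 90 mm.
Transfer each piece to the centroidal y-axis using Ī + A·d² with d = x − 90:
  web: d = 0 mm → contributes +16 667 mm⁴
  top flange (beyond web): d = 47.5 mm → contributes +3 887 333 mm⁴
  bottom flange (beyond web): d = -47.5 mm → contributes +3 887 333 mm⁴
Total I = 7 791 333 mm⁴.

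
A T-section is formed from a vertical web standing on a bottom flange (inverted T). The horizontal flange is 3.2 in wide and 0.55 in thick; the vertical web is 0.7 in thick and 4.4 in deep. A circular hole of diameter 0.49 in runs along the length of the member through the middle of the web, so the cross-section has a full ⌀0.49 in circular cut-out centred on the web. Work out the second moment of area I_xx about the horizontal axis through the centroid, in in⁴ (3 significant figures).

Decompose the section into non-overlapping parts with the origin at the bottom-left of its bounding rectangle.
Flange: 3.2 × 0.55, A = 1.76 in², y = 0.275 in, Ī = 0.044367 in⁴.
Web: 0.7 × 4.4, A = 3.08 in², y = 2.75 in, Ī = 4.9691 in⁴.
Hole (subtracted): ⌀0.49, A = 0.18857 in², y = 2.75 in, Ī = 0.0028298 in⁴.
Centroid: ȳ = ΣA·y / ΣA = 1.8135 in.
Transfer each piece to the horizontal axis through the centroid using Ī + A·d² with d = y − 1.8135:
  flange: d = -1.5385 in → contributes +4.2103 in⁴
  web: d = 0.93649 in → contributes +7.6703 in⁴
  hole: d = 0.93649 in → contributes −0.16821 in⁴
Total I = 11.712 in⁴.

I_xx ≈ 11.7 in⁴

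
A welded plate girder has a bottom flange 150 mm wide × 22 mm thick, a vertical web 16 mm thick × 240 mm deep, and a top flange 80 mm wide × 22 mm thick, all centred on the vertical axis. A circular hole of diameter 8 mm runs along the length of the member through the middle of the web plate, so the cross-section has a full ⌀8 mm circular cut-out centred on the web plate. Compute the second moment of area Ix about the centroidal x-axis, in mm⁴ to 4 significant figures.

Treat the section as a set of non-overlapping primitives; coordinates are from the bounding-box lower-left.
Bottom plate: 150 × 22, A = 3 300 mm², y = 11 mm, Ī = 133 100 mm⁴.
Web plate: 16 × 240, A = 3 840 mm², y = 142 mm, Ī = 18 432 000 mm⁴.
Top plate: 80 × 22, A = 1 760 mm², y = 273 mm, Ī = 70986.7 mm⁴.
Hole (subtracted): ⌀8, A = 50.2655 mm², y = 142 mm, Ī = 201.062 mm⁴.
Centroid: ȳ = ΣA·y / ΣA = 119.204 mm.
Transfer each piece to the centroidal x-axis using Ī + A·d² with d = y − 119.204:
  bottom plate: d = -108.204 mm → contributes +38 769 731 mm⁴
  web plate: d = 22.7962 mm → contributes +20 427 514 mm⁴
  top plate: d = 153.796 mm → contributes +41 700 724 mm⁴
  hole: d = 22.7962 mm → contributes −26322.3 mm⁴
Total I = 100 871 647 mm⁴.

Ix ≈ 1.009 × 10⁸ mm⁴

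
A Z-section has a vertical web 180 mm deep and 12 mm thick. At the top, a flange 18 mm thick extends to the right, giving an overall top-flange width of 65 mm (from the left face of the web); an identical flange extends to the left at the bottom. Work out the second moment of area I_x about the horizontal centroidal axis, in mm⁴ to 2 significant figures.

I_x ≈ 1.8 × 10⁷ mm⁴

Split into non-overlapping primitives; take the origin at the lower-left of the bounding box.
Web: 12 × 180, A = 2 160 mm², y = 90 mm, Ī = 5 832 000 mm⁴.
Top flange (beyond web): 53 × 18, A = 954 mm², y = 171 mm, Ī = 25 758 mm⁴.
Bottom flange (beyond web): 53 × 18, A = 954 mm², y = 9 mm, Ī = 25 758 mm⁴.
Centroid: ȳ = ΣA·y / ΣA = 90 mm.
Transfer each piece to the horizontal centroidal axis using Ī + A·d² with d = y − 90:
  web: d = 0 mm → contributes +5 832 000 mm⁴
  top flange (beyond web): d = 81 mm → contributes +6 284 952 mm⁴
  bottom flange (beyond web): d = -81 mm → contributes +6 284 952 mm⁴
Total I = 18 401 904 mm⁴.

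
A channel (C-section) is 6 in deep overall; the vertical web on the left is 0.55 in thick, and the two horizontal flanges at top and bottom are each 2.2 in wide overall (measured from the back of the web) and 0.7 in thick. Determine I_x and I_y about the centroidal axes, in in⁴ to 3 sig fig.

Break the section into simple shapes (no overlaps), measuring from the bottom-left corner of the bounding box.
Web: 0.55 × 6, A = 3.3 in², y = 3 in, Ī = 9.9 in⁴.
Top flange (beyond web): 1.65 × 0.7, A = 1.155 in², y = 5.65 in, Ī = 0.047163 in⁴.
Bottom flange (beyond web): 1.65 × 0.7, A = 1.155 in², y = 0.35 in, Ī = 0.047163 in⁴.
By symmetry the centroid is at mid-height, ȳ = 3 in.
Transfer each piece to the centroidal x-axis using Ī + A·d² with d = y − 3:
  web: d = 0 in → contributes +9.9 in⁴
  top flange (beyond web): d = 2.65 in → contributes +8.1582 in⁴
  bottom flange (beyond web): d = -2.65 in → contributes +8.1582 in⁴
Total I = 26.216 in⁴.
For the y-axis: x̄ = 0.72794 in.
Repeating about the centroidal y-axis gives I_y = 2.2514 in⁴.

I_x ≈ 26.2 in⁴, I_y ≈ 2.25 in⁴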